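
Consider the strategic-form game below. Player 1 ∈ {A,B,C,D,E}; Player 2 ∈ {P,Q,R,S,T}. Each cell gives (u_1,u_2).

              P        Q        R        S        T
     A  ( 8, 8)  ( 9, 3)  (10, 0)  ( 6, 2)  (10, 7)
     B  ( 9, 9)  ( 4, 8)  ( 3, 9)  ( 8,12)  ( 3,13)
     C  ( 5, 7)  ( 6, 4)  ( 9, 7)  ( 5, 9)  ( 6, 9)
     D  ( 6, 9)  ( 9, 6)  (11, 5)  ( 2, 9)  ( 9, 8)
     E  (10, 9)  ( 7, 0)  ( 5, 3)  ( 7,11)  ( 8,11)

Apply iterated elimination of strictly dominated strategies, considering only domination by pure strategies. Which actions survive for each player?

Remaining: P1:{A,B,E} P2:{P,S,T}

P1 drop C (A beats it: P:8>5 Q:9>6 R:10>9 S:6>5 T:10>6)
P2 drop Q (P beats it: A:8>3 B:9>8 D:9>6 E:9>0)
P2 drop R (S beats it: A:2>0 B:12>9 D:9>5 E:11>3)
P1 drop D (A beats it: P:8>6 S:6>2 T:10>9)
P1→{A,B,E} P2→{P,S,T}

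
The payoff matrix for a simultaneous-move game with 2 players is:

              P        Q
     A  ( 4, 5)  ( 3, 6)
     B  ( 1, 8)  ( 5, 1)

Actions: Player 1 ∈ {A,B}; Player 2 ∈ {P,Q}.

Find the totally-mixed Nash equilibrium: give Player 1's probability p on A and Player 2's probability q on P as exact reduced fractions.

P1 mixes 7/8 on A; P2 mixes 2/5 on P

P1 indiff ⇒ q·4+(1-q)·3 = q·1+(1-q)·5 ⇒ q(3) = (1-q)(2) ⇒ q = 2/5
P2 indiff ⇒ p·5+(1-p)·8 = p·6+(1-p)·1 ⇒ p(-1) = (1-p)(-7) ⇒ p = 7/8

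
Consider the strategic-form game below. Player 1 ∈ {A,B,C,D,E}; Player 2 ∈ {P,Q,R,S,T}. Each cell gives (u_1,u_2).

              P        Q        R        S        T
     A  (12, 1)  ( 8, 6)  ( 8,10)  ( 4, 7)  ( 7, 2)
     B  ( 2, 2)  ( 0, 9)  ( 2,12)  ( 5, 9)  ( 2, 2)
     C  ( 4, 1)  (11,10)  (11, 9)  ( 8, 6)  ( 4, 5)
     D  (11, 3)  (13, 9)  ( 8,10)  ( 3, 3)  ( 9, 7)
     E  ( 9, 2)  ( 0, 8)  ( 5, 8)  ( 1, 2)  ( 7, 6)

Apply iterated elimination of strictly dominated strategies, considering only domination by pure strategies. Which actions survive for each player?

IESDS → P1:{C,D} P2:{Q,R}

P1 drop B (C beats it: P:4>2 Q:11>0 R:11>2 S:8>5 T:4>2)
P1 drop E (D beats it: P:11>9 Q:13>0 R:8>5 S:3>1 T:9>7)
P2 drop P (Q beats it: A:6>1 C:10>1 D:9>3)
P2 drop S (R beats it: A:10>7 C:9>6 D:10>3)
P2 drop T (Q beats it: A:6>2 C:10>5 D:9>7)
P1 drop A (C beats it: Q:11>8 R:11>8)
P1→{C,D} P2→{Q,R}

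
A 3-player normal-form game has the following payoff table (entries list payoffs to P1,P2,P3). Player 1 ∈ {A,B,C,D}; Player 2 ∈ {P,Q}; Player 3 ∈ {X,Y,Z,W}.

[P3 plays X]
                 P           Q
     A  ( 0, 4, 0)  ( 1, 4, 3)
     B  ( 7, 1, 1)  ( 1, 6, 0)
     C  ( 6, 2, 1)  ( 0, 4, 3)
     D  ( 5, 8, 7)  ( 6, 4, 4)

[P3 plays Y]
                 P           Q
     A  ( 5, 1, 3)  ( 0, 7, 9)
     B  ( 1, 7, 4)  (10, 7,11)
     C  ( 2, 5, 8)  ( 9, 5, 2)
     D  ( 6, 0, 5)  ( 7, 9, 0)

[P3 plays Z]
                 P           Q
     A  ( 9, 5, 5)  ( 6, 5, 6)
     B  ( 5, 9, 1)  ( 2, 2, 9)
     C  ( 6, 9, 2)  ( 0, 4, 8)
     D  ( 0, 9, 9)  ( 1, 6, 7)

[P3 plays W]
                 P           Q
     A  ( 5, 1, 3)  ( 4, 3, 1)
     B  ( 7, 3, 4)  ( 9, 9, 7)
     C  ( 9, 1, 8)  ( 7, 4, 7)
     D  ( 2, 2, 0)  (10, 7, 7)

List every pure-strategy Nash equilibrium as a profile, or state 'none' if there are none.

(A,P,X): not NE [P1→B gives 7>0; P3→Z gives 5>0]
(A,P,Y): not NE [P1→D gives 6>5; P2→Q gives 7>1; P3→Z gives 5>3]
(A,P,Z): NE
(A,P,W): not NE [P1→C gives 9>5; P2→Q gives 3>1; P3→Z gives 5>3]
(A,Q,X): not NE [P1→D gives 6>1; P3→Y gives 9>3]
(A,Q,Y): not NE [P1→B gives 10>0]
(A,Q,Z): not NE [P3→Y gives 9>6]
(A,Q,W): not NE [P1→D gives 10>4; P3→Y gives 9>1]
(B,P,X): not NE [P2→Q gives 6>1; P3→W gives 4>1]
(B,P,Y): not NE [P1→D gives 6>1]
(B,P,Z): not NE [P1→A gives 9>5; P3→W gives 4>1]
(B,P,W): not NE [P1→C gives 9>7; P2→Q gives 9>3]
(B,Q,X): not NE [P1→D gives 6>1; P3→Y gives 11>0]
(B,Q,Y): NE
(B,Q,Z): not NE [P1→A gives 6>2; P2→P gives 9>2; P3→Y gives 11>9]
(B,Q,W): not NE [P1→D gives 10>9; P3→Y gives 11>7]
(C,P,X): not NE [P1→B gives 7>6; P2→Q gives 4>2; P3→W gives 8>1]
(C,P,Y): not NE [P1→D gives 6>2]
(C,P,Z): not NE [P1→A gives 9>6; P3→W gives 8>2]
(C,P,W): not NE [P2→Q gives 4>1]
(C,Q,X): not NE [P1→D gives 6>0; P3→Z gives 8>3]
(C,Q,Y): not NE [P1→B gives 10>9; P3→Z gives 8>2]
(C,Q,Z): not NE [P1→A gives 6>0; P2→P gives 9>4]
(C,Q,W): not NE [P1→D gives 10>7; P3→Z gives 8>7]
(D,P,X): not NE [P1→B gives 7>5; P3→Z gives 9>7]
(D,P,Y): not NE [P2→Q gives 9>0; P3→Z gives 9>5]
(D,P,Z): not NE [P1→A gives 9>0]
(D,P,W): not NE [P1→C gives 9>2; P2→Q gives 7>2; P3→Z gives 9>0]
(D,Q,X): not NE [P2→P gives 8>4; P3→W gives 7>4]
(D,Q,Y): not NE [P1→B gives 10>7; P3→W gives 7>0]
(D,Q,Z): not NE [P1→A gives 6>1; P2→P gives 9>6]
(D,Q,W): NE

NE set: (A,P,Z), (B,Q,Y), (D,Q,W)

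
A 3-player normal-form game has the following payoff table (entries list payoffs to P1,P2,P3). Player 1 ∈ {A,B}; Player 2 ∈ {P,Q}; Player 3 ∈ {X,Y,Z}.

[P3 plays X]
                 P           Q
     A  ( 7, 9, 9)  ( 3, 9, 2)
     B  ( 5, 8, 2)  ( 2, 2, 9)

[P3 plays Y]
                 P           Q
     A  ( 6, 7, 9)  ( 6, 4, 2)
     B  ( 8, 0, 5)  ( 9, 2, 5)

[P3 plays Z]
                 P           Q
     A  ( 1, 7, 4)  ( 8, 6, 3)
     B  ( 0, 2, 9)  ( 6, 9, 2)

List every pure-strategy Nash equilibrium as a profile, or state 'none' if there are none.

(A,P,X): NE
(A,P,Y): not NE [P1→B gives 8>6]
(A,P,Z): not NE [P3→Y gives 9>4]
(A,Q,X): not NE [P3→Z gives 3>2]
(A,Q,Y): not NE [P1→B gives 9>6; P2→P gives 7>4; P3→Z gives 3>2]
(A,Q,Z): not NE [P2→P gives 7>6]
(B,P,X): not NE [P1→A gives 7>5; P3→Z gives 9>2]
(B,P,Y): not NE [P2→Q gives 2>0; P3→Z gives 9>5]
(B,P,Z): not NE [P1→A gives 1>0; P2→Q gives 9>2]
(B,Q,X): not NE [P1→A gives 3>2; P2→P gives 8>2]
(B,Q,Y): not NE [P3→X gives 9>5]
(B,Q,Z): not NE [P1→A gives 8>6; P3→X gives 9>2]

Nash profiles: (A,P,X)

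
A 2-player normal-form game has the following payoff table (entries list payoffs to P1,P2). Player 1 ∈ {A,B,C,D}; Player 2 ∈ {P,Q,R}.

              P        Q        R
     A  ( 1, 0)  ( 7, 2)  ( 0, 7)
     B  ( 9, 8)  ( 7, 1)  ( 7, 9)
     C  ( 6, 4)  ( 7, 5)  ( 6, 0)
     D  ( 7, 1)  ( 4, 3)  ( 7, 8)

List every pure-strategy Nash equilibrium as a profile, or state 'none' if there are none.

Nash profiles: (B,R), (C,Q), (D,R)

(A,P): not NE [P1→B gives 9>1; P2→R gives 7>0]
(A,Q): not NE [P2→R gives 7>2]
(A,R): not NE [P1→D gives 7>0]
(B,P): not NE [P2→R gives 9>8]
(B,Q): not NE [P2→R gives 9>1]
(B,R): NE
(C,P): not NE [P1→B gives 9>6; P2→Q gives 5>4]
(C,Q): NE
(C,R): not NE [P1→D gives 7>6; P2→Q gives 5>0]
(D,P): not NE [P1→B gives 9>7; P2→R gives 8>1]
(D,Q): not NE [P1→C gives 7>4; P2→R gives 8>3]
(D,R): NE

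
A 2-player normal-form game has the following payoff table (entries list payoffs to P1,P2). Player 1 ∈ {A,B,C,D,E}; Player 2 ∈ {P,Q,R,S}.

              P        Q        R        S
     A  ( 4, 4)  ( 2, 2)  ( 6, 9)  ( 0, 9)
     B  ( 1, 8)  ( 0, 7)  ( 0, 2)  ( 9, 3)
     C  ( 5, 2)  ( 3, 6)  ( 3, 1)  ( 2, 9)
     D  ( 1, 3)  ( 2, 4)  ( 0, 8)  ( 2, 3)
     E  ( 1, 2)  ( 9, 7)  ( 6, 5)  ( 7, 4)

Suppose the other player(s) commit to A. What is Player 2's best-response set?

P2 best: {R,S}

u_2(P vs A) = 4
u_2(Q vs A) = 2
u_2(R vs A) = 9
u_2(S vs A) = 9
max payoff 9 at {R,S}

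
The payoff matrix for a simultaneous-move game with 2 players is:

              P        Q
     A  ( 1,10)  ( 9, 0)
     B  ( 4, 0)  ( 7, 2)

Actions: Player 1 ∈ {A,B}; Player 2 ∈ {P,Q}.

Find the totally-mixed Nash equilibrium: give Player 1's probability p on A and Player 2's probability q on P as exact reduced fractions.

p=1/6, q=2/5

P1 indiff ⇒ q·1+(1-q)·9 = q·4+(1-q)·7 ⇒ q(-3) = (1-q)(-2) ⇒ q = 2/5
P2 indiff ⇒ p·10+(1-p)·0 = p·0+(1-p)·2 ⇒ p(10) = (1-p)(2) ⇒ p = 1/6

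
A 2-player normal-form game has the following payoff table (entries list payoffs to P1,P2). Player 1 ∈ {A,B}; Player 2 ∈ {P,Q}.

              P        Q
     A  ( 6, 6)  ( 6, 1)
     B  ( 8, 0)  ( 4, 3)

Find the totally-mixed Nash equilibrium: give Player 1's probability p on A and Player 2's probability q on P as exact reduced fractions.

(p,q) = (3/8, 1/2)

P1 indiff ⇒ q·6+(1-q)·6 = q·8+(1-q)·4 ⇒ q(-2) = (1-q)(-2) ⇒ q = 1/2
P2 indiff ⇒ p·6+(1-p)·0 = p·1+(1-p)·3 ⇒ p(5) = (1-p)(3) ⇒ p = 3/8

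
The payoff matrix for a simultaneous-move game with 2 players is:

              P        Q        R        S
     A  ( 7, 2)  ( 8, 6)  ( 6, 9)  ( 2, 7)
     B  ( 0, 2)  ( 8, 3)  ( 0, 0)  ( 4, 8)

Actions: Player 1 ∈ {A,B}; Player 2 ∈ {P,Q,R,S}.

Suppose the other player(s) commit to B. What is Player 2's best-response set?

BR_2 = {S}

u_2(P vs B) = 2
u_2(Q vs B) = 3
u_2(R vs B) = 0
u_2(S vs B) = 8
max payoff 8 at {S}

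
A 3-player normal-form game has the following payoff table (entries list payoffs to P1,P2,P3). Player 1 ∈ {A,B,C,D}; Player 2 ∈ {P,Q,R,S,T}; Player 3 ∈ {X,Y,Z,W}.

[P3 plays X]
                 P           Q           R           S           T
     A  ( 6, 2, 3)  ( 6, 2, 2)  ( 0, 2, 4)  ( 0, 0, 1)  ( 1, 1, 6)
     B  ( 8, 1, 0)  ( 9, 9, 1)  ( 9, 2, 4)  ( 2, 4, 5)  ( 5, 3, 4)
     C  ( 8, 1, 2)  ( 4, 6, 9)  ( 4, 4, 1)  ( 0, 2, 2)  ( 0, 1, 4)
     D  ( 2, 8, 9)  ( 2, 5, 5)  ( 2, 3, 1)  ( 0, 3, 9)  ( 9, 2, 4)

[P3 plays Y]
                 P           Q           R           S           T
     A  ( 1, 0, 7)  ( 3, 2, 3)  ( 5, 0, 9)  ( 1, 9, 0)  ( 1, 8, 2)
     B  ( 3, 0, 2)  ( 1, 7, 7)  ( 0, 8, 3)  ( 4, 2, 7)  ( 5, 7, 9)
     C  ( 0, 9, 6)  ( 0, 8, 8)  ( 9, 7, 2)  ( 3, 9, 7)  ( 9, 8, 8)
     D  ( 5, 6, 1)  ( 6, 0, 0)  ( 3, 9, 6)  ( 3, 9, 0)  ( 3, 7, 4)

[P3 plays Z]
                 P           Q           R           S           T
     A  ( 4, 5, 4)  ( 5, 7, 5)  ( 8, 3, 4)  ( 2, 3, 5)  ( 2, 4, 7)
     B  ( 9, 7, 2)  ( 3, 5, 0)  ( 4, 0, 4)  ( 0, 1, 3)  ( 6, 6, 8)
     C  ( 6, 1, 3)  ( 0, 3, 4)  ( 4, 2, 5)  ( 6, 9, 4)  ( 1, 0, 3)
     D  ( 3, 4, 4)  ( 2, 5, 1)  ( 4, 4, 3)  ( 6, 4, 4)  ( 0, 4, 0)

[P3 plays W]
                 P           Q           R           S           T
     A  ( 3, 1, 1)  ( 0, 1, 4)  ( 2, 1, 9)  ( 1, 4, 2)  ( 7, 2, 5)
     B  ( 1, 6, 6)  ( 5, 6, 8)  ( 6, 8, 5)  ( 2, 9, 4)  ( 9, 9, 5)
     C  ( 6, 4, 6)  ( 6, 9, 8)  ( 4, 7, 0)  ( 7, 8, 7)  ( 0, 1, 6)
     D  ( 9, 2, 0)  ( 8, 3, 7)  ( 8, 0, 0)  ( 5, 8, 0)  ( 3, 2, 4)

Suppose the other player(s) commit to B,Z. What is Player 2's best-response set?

u_2(P vs B,Z) = 7
u_2(Q vs B,Z) = 5
u_2(R vs B,Z) = 0
u_2(S vs B,Z) = 1
u_2(T vs B,Z) = 6
max payoff 7 at {P}

argmax u_2 = {P}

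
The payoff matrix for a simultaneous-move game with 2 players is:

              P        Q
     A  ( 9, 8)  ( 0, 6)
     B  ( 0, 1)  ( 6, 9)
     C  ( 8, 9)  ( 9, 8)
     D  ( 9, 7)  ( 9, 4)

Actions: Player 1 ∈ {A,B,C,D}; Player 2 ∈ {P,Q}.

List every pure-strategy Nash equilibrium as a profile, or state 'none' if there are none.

(A,P): NE
(A,Q): not NE [P1→D gives 9>0; P2→P gives 8>6]
(B,P): not NE [P1→D gives 9>0; P2→Q gives 9>1]
(B,Q): not NE [P1→D gives 9>6]
(C,P): not NE [P1→D gives 9>8]
(C,Q): not NE [P2→P gives 9>8]
(D,P): NE
(D,Q): not NE [P2→P gives 7>4]

PSNE = {(A,P), (D,P)}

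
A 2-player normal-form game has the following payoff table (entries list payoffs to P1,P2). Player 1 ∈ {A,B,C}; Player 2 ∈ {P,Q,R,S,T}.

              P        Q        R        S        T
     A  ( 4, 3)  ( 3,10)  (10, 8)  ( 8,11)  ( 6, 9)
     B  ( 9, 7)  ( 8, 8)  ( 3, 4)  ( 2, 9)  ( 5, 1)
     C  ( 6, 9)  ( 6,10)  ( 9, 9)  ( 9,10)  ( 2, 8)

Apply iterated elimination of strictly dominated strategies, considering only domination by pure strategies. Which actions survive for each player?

P2 drop P (Q beats it: A:10>3 B:8>7 C:10>9)
P2 drop R (Q beats it: A:10>8 B:8>4 C:10>9)
P2 drop T (Q beats it: A:10>9 B:8>1 C:10>8)
P1 drop A (C beats it: Q:6>3 S:9>8)
P1→{B,C} P2→{Q,S}

Survivors P1:{B,C} P2:{Q,S}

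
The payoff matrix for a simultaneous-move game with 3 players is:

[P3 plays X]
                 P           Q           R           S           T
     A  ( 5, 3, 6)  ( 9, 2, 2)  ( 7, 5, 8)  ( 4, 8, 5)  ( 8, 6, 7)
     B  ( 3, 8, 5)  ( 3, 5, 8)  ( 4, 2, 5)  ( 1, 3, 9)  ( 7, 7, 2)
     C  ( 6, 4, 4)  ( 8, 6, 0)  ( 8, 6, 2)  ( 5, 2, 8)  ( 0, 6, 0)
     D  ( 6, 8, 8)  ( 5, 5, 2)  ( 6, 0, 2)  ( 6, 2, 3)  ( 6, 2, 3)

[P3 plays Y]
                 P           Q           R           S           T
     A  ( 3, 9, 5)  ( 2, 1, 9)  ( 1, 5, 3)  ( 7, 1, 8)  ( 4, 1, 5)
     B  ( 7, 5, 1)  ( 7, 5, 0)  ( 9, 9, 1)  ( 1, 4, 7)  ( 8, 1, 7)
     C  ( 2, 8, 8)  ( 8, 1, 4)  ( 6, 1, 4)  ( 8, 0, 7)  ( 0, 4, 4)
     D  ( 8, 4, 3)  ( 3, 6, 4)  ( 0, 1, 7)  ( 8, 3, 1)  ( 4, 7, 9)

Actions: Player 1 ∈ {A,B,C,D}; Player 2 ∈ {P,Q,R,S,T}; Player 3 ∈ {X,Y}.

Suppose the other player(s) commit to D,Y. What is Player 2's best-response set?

BR_2 = {T}

u_2(P vs D,Y) = 4
u_2(Q vs D,Y) = 6
u_2(R vs D,Y) = 1
u_2(S vs D,Y) = 3
u_2(T vs D,Y) = 7
max payoff 7 at {T}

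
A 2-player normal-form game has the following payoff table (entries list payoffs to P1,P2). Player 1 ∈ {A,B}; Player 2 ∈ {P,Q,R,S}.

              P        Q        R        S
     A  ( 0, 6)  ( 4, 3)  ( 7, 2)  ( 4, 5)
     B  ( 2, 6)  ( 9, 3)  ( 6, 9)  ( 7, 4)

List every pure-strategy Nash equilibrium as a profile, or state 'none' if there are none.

(A,P): not NE [P1→B gives 2>0]
(A,Q): not NE [P1→B gives 9>4; P2→P gives 6>3]
(A,R): not NE [P2→P gives 6>2]
(A,S): not NE [P1→B gives 7>4; P2→P gives 6>5]
(B,P): not NE [P2→R gives 9>6]
(B,Q): not NE [P2→R gives 9>3]
(B,R): not NE [P1→A gives 7>6]
(B,S): not NE [P2→R gives 9>4]

Equilibria: none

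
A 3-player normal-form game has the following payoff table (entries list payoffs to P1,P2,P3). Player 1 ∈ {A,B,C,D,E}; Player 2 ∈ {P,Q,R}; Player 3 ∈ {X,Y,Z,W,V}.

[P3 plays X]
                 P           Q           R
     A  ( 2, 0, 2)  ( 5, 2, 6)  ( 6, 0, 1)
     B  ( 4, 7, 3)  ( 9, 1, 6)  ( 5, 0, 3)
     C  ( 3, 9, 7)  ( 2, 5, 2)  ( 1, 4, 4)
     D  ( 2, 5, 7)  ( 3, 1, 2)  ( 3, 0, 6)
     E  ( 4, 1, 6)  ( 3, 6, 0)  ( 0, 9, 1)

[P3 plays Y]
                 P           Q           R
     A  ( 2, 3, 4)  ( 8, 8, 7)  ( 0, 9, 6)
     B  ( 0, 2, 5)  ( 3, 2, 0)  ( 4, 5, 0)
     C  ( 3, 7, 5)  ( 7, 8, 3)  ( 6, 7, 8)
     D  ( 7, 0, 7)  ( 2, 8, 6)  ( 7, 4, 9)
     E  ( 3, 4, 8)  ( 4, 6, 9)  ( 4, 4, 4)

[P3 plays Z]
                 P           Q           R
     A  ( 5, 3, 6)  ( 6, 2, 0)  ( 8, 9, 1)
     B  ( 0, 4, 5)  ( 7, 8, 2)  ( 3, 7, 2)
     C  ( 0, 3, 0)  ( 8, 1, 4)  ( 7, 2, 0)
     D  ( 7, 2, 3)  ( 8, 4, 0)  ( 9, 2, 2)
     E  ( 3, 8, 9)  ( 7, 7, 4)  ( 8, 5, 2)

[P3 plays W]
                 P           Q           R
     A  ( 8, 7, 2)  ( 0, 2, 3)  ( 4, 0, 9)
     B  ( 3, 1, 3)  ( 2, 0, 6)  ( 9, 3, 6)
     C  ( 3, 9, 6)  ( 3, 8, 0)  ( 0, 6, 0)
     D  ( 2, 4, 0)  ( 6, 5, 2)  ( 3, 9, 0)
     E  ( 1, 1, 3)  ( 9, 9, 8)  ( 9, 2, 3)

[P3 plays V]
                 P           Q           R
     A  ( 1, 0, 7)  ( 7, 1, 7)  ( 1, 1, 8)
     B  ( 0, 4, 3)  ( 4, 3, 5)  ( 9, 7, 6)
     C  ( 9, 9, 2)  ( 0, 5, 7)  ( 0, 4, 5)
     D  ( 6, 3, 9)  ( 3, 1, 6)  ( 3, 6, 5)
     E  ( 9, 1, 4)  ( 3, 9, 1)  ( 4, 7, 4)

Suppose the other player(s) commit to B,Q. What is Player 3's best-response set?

u_3(X vs B,Q) = 6
u_3(Y vs B,Q) = 0
u_3(Z vs B,Q) = 2
u_3(W vs B,Q) = 6
u_3(V vs B,Q) = 5
max payoff 6 at {X,W}

BR_3 = {X,W}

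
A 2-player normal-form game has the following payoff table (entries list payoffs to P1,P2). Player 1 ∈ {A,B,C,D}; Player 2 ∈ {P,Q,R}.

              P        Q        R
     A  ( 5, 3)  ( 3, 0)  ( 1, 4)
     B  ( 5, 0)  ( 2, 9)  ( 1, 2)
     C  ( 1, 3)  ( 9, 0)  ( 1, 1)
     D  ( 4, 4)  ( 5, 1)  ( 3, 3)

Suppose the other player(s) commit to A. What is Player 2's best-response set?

P2 best: {R}

u_2(P vs A) = 3
u_2(Q vs A) = 0
u_2(R vs A) = 4
max payoff 4 at {R}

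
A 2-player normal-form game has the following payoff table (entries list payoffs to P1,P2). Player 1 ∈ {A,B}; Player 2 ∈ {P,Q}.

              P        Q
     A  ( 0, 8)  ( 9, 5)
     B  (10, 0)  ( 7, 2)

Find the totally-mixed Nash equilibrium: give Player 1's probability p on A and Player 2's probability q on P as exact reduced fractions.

p=2/5, q=1/6

P1 indiff ⇒ q·0+(1-q)·9 = q·10+(1-q)·7 ⇒ q(-10) = (1-q)(-2) ⇒ q = 1/6
P2 indiff ⇒ p·8+(1-p)·0 = p·5+(1-p)·2 ⇒ p(3) = (1-p)(2) ⇒ p = 2/5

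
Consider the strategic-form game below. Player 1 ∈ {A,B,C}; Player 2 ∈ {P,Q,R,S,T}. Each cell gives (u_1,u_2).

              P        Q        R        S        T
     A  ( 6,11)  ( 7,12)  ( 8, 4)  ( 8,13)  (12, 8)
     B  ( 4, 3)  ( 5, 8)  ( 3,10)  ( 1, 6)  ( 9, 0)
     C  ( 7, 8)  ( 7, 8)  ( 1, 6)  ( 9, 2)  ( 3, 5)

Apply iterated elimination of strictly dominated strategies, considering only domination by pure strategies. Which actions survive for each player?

P1 drop B (A beats it: P:6>4 Q:7>5 R:8>3 S:8>1 T:12>9)
P2 drop R (P beats it: A:11>4 C:8>6)
P2 drop T (P beats it: A:11>8 C:8>5)
P1→{A,C} P2→{P,Q,S}

Survivors P1:{A,C} P2:{P,Q,S}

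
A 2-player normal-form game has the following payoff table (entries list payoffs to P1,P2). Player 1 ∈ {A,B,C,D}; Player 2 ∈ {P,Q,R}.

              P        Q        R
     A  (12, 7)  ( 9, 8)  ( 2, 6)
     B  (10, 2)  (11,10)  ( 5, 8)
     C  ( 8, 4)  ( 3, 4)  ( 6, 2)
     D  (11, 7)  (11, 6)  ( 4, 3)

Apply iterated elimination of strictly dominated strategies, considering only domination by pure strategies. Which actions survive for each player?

Survivors P1:{A,B,D} P2:{P,Q}

P2 drop R (Q beats it: A:8>6 B:10>8 C:4>2 D:6>3)
P1 drop C (A beats it: P:12>8 Q:9>3)
P1→{A,B,D} P2→{P,Q}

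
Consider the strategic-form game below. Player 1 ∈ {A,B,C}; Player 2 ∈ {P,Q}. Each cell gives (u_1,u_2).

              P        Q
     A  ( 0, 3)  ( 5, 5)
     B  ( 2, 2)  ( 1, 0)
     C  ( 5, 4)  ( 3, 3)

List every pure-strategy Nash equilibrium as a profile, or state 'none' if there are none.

(A,P): not NE [P1→C gives 5>0; P2→Q gives 5>3]
(A,Q): NE
(B,P): not NE [P1→C gives 5>2]
(B,Q): not NE [P1→A gives 5>1; P2→P gives 2>0]
(C,P): NE
(C,Q): not NE [P1→A gives 5>3; P2→P gives 4>3]

NE set: (A,Q), (C,P)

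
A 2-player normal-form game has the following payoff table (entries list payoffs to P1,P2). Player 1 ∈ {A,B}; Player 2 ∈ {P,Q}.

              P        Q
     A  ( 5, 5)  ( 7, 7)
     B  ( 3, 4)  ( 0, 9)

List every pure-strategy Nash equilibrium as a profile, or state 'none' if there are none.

(A,P): not NE [P2→Q gives 7>5]
(A,Q): NE
(B,P): not NE [P1→A gives 5>3; P2→Q gives 9>4]
(B,Q): not NE [P1→A gives 7>0]

Nash profiles: (A,Q)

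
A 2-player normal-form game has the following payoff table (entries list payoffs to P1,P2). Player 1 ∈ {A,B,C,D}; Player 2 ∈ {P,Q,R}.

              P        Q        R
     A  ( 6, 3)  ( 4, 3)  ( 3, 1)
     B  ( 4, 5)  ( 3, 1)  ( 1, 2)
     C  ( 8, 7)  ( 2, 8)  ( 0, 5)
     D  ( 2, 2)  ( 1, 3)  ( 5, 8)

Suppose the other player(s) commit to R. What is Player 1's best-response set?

P1 best: {D}

u_1(A vs R) = 3
u_1(B vs R) = 1
u_1(C vs R) = 0
u_1(D vs R) = 5
max payoff 5 at {D}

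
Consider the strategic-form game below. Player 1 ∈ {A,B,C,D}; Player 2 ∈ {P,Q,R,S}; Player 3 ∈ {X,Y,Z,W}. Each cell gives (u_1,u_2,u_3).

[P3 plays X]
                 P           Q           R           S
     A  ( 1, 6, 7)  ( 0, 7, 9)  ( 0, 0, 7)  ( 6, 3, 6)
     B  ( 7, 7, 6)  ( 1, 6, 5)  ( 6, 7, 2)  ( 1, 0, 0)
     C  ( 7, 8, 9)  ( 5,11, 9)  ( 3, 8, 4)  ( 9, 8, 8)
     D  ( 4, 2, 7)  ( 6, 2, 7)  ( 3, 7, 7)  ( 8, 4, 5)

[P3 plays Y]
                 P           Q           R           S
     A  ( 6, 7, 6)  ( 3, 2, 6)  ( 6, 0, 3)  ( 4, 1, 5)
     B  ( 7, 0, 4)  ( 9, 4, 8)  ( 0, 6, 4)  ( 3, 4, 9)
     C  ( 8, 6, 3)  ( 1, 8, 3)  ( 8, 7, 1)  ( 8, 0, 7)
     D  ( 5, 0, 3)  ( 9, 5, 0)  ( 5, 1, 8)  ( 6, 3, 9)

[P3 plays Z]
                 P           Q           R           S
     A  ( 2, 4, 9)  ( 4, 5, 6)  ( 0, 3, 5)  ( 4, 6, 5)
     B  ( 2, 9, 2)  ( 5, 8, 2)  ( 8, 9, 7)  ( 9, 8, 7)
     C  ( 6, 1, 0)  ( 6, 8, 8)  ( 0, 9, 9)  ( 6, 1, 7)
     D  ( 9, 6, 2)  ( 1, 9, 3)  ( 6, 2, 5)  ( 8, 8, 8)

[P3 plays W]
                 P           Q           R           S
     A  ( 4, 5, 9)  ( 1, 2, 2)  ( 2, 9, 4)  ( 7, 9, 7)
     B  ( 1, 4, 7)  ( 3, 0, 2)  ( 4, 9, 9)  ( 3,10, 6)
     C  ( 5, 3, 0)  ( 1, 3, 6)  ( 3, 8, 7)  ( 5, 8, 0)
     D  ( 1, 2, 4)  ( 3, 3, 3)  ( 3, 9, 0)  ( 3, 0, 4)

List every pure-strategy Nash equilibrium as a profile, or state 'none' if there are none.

(A,P,X): not NE [P1→C gives 7>1; P2→Q gives 7>6; P3→W gives 9>7]
(A,P,Y): not NE [P1→C gives 8>6; P3→W gives 9>6]
(A,P,Z): not NE [P1→D gives 9>2; P2→S gives 6>4]
(A,P,W): not NE [P1→C gives 5>4; P2→S gives 9>5]
(A,Q,X): not NE [P1→D gives 6>0]
(A,Q,Y): not NE [P1→D gives 9>3; P2→P gives 7>2; P3→X gives 9>6]
(A,Q,Z): not NE [P1→C gives 6>4; P2→S gives 6>5; P3→X gives 9>6]
(A,Q,W): not NE [P1→D gives 3>1; P2→S gives 9>2; P3→X gives 9>2]
(A,R,X): not NE [P1→B gives 6>0; P2→Q gives 7>0]
(A,R,Y): not NE [P1→C gives 8>6; P2→P gives 7>0; P3→X gives 7>3]
(A,R,Z): not NE [P1→B gives 8>0; P2→S gives 6>3; P3→X gives 7>5]
(A,R,W): not NE [P1→B gives 4>2; P3→X gives 7>4]
(A,S,X): not NE [P1→C gives 9>6; P2→Q gives 7>3; P3→W gives 7>6]
(A,S,Y): not NE [P1→C gives 8>4; P2→P gives 7>1; P3→W gives 7>5]
(A,S,Z): not NE [P1→B gives 9>4; P3→W gives 7>5]
(A,S,W): NE
(B,P,X): not NE [P3→W gives 7>6]
(B,P,Y): not NE [P1→C gives 8>7; P2→R gives 6>0; P3→W gives 7>4]
(B,P,Z): not NE [P1→D gives 9>2; P3→W gives 7>2]
(B,P,W): not NE [P1→C gives 5>1; P2→S gives 10>4]
(B,Q,X): not NE [P1→D gives 6>1; P2→R gives 7>6; P3→Y gives 8>5]
(B,Q,Y): not NE [P2→R gives 6>4]
(B,Q,Z): not NE [P1→C gives 6>5; P2→R gives 9>8; P3→Y gives 8>2]
(B,Q,W): not NE [P2→S gives 10>0; P3→Y gives 8>2]
(B,R,X): not NE [P3→W gives 9>2]
(B,R,Y): not NE [P1→C gives 8>0; P3→W gives 9>4]
(B,R,Z): not NE [P3→W gives 9>7]
(B,R,W): not NE [P2→S gives 10>9]
(B,S,X): not NE [P1→C gives 9>1; P2→R gives 7>0; P3→Y gives 9>0]
(B,S,Y): not NE [P1→C gives 8>3; P2→R gives 6>4]
(B,S,Z): not NE [P2→R gives 9>8; P3→Y gives 9>7]
(B,S,W): not NE [P1→A gives 7>3; P3→Y gives 9>6]
(C,P,X): not NE [P2→Q gives 11>8]
(C,P,Y): not NE [P2→Q gives 8>6; P3→X gives 9>3]
(C,P,Z): not NE [P1→D gives 9>6; P2→R gives 9>1; P3→X gives 9>0]
(C,P,W): not NE [P2→S gives 8>3; P3→X gives 9>0]
(C,Q,X): not NE [P1→D gives 6>5]
(C,Q,Y): not NE [P1→D gives 9>1; P3→X gives 9>3]
(C,Q,Z): not NE [P2→R gives 9>8; P3→X gives 9>8]
(C,Q,W): not NE [P1→D gives 3>1; P2→S gives 8>3; P3→X gives 9>6]
(C,R,X): not NE [P1→B gives 6>3; P2→Q gives 11>8; P3→Z gives 9>4]
(C,R,Y): not NE [P2→Q gives 8>7; P3→Z gives 9>1]
(C,R,Z): not NE [P1→B gives 8>0]
(C,R,W): not NE [P1→B gives 4>3; P3→Z gives 9>7]
(C,S,X): not NE [P2→Q gives 11>8]
(C,S,Y): not NE [P2→Q gives 8>0; P3→X gives 8>7]
(C,S,Z): not NE [P1→B gives 9>6; P2→R gives 9>1; P3→X gives 8>7]
(C,S,W): not NE [P1→A gives 7>5; P3→X gives 8>0]
(D,P,X): not NE [P1→C gives 7>4; P2→R gives 7>2]
(D,P,Y): not NE [P1→C gives 8>5; P2→Q gives 5>0; P3→X gives 7>3]
(D,P,Z): not NE [P2→Q gives 9>6; P3→X gives 7>2]
(D,P,W): not NE [P1→C gives 5>1; P2→R gives 9>2; P3→X gives 7>4]
(D,Q,X): not NE [P2→R gives 7>2]
(D,Q,Y): not NE [P3→X gives 7>0]
(D,Q,Z): not NE [P1→C gives 6>1; P3→X gives 7>3]
(D,Q,W): not NE [P2→R gives 9>3; P3→X gives 7>3]
(D,R,X): not NE [P1→B gives 6>3; P3→Y gives 8>7]
(D,R,Y): not NE [P1→C gives 8>5; P2→Q gives 5>1]
(D,R,Z): not NE [P1→B gives 8>6; P2→Q gives 9>2; P3→Y gives 8>5]
(D,R,W): not NE [P1→B gives 4>3; P3→Y gives 8>0]
(D,S,X): not NE [P1→C gives 9>8; P2→R gives 7>4; P3→Y gives 9>5]
(D,S,Y): not NE [P1→C gives 8>6; P2→Q gives 5>3]
(D,S,Z): not NE [P1→B gives 9>8; P2→Q gives 9>8; P3→Y gives 9>8]
(D,S,W): not NE [P1→A gives 7>3; P2→R gives 9>0; P3→Y gives 9>4]

NE set: (A,S,W)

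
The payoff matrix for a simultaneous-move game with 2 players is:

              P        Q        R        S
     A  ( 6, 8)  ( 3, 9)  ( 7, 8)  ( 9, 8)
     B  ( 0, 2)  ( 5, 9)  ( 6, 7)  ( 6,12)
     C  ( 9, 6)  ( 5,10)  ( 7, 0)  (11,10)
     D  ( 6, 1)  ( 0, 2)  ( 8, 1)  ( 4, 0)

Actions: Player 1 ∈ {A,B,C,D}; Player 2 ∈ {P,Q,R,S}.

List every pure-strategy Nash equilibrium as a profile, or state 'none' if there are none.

(A,P): not NE [P1→C gives 9>6; P2→Q gives 9>8]
(A,Q): not NE [P1→C gives 5>3]
(A,R): not NE [P1→D gives 8>7; P2→Q gives 9>8]
(A,S): not NE [P1→C gives 11>9; P2→Q gives 9>8]
(B,P): not NE [P1→C gives 9>0; P2→S gives 12>2]
(B,Q): not NE [P2→S gives 12>9]
(B,R): not NE [P1→D gives 8>6; P2→S gives 12>7]
(B,S): not NE [P1→C gives 11>6]
(C,P): not NE [P2→S gives 10>6]
(C,Q): NE
(C,R): not NE [P1→D gives 8>7; P2→S gives 10>0]
(C,S): NE
(D,P): not NE [P1→C gives 9>6; P2→Q gives 2>1]
(D,Q): not NE [P1→C gives 5>0]
(D,R): not NE [P2→Q gives 2>1]
(D,S): not NE [P1→C gives 11>4; P2→Q gives 2>0]

PSNE = {(C,Q), (C,S)}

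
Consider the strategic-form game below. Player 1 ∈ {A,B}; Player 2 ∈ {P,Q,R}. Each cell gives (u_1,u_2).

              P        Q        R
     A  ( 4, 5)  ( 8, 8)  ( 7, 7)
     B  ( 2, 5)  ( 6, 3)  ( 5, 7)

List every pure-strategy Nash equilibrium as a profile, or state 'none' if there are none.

(A,P): not NE [P2→Q gives 8>5]
(A,Q): NE
(A,R): not NE [P2→Q gives 8>7]
(B,P): not NE [P1→A gives 4>2; P2→R gives 7>5]
(B,Q): not NE [P1→A gives 8>6; P2→R gives 7>3]
(B,R): not NE [P1→A gives 7>5]

NE set: (A,Q)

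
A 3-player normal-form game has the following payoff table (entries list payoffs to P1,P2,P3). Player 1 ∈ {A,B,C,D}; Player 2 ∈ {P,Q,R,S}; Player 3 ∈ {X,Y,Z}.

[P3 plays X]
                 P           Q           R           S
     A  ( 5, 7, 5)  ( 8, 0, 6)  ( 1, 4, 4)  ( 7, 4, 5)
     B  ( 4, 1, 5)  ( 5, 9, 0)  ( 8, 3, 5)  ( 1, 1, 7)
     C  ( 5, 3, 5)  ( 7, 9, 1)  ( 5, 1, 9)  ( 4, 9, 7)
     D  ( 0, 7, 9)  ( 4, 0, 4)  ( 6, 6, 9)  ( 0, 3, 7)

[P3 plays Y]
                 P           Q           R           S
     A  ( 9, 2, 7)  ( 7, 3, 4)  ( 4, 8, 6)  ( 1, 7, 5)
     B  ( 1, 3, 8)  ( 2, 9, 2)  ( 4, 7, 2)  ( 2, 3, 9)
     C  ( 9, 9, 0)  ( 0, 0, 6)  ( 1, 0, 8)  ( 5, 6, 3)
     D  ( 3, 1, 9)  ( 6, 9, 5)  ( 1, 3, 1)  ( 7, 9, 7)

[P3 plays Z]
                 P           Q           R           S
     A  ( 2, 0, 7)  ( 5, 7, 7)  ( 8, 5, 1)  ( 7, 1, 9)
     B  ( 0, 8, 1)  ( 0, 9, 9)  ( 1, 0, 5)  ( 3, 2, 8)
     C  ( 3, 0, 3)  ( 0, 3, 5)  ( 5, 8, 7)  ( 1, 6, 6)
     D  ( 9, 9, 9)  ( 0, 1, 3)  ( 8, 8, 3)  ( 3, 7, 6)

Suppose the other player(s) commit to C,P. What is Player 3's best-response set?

u_3(X vs C,P) = 5
u_3(Y vs C,P) = 0
u_3(Z vs C,P) = 3
max payoff 5 at {X}

P3 best: {X}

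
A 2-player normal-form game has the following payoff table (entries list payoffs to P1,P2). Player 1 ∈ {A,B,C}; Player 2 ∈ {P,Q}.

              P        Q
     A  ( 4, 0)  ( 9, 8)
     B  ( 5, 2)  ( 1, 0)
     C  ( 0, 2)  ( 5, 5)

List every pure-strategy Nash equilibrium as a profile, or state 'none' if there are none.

NE set: (A,Q), (B,P)

(A,P): not NE [P1→B gives 5>4; P2→Q gives 8>0]
(A,Q): NE
(B,P): NE
(B,Q): not NE [P1→A gives 9>1; P2→P gives 2>0]
(C,P): not NE [P1→B gives 5>0; P2→Q gives 5>2]
(C,Q): not NE [P1→A gives 9>5]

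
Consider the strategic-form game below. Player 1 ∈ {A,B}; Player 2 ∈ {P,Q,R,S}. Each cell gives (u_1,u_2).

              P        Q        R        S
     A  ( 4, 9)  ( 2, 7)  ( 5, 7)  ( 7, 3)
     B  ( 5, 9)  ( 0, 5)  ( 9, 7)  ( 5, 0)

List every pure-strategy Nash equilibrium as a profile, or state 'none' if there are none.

Nash profiles: (B,P)

(A,P): not NE [P1→B gives 5>4]
(A,Q): not NE [P2→P gives 9>7]
(A,R): not NE [P1→B gives 9>5; P2→P gives 9>7]
(A,S): not NE [P2→P gives 9>3]
(B,P): NE
(B,Q): not NE [P1→A gives 2>0; P2→P gives 9>5]
(B,R): not NE [P2→P gives 9>7]
(B,S): not NE [P1→A gives 7>5; P2→P gives 9>0]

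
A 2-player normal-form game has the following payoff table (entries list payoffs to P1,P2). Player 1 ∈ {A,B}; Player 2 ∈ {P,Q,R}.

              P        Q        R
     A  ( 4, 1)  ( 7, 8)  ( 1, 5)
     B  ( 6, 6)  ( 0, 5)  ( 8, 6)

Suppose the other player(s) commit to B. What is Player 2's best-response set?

u_2(P vs B) = 6
u_2(Q vs B) = 5
u_2(R vs B) = 6
max payoff 6 at {P,R}

argmax u_2 = {P,R}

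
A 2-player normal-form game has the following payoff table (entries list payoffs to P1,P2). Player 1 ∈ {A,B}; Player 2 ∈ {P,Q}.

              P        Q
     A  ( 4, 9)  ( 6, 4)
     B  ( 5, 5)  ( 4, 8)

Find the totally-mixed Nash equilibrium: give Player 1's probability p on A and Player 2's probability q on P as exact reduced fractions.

p=3/8, q=2/3

P1 indiff ⇒ q·4+(1-q)·6 = q·5+(1-q)·4 ⇒ q(-1) = (1-q)(-2) ⇒ q = 2/3
P2 indiff ⇒ p·9+(1-p)·5 = p·4+(1-p)·8 ⇒ p(5) = (1-p)(3) ⇒ p = 3/8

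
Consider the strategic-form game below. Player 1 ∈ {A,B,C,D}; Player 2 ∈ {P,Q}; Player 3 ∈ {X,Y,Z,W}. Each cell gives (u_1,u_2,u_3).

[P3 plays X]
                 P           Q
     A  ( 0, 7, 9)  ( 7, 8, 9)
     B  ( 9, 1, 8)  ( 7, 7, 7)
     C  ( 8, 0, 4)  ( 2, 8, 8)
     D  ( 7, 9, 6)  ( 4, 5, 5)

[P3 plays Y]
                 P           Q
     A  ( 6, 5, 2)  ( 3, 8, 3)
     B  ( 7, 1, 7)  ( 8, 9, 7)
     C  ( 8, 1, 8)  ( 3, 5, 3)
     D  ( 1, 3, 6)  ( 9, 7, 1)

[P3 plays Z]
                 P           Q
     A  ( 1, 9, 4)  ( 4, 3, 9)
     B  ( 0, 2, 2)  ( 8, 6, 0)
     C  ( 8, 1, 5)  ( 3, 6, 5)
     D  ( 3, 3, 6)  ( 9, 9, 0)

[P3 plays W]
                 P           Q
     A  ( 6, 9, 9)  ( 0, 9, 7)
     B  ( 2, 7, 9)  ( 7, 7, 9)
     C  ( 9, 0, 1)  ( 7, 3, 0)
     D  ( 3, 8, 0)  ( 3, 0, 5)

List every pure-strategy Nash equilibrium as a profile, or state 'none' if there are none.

PSNE = {(A,Q,X), (B,Q,W)}

(A,P,X): not NE [P1→B gives 9>0; P2→Q gives 8>7]
(A,P,Y): not NE [P1→C gives 8>6; P2→Q gives 8>5; P3→W gives 9>2]
(A,P,Z): not NE [P1→C gives 8>1; P3→W gives 9>4]
(A,P,W): not NE [P1→C gives 9>6]
(A,Q,X): NE
(A,Q,Y): not NE [P1→D gives 9>3; P3→Z gives 9>3]
(A,Q,Z): not NE [P1→D gives 9>4; P2→P gives 9>3]
(A,Q,W): not NE [P1→C gives 7>0; P3→Z gives 9>7]
(B,P,X): not NE [P2→Q gives 7>1; P3→W gives 9>8]
(B,P,Y): not NE [P1→C gives 8>7; P2→Q gives 9>1; P3→W gives 9>7]
(B,P,Z): not NE [P1→C gives 8>0; P2→Q gives 6>2; P3→W gives 9>2]
(B,P,W): not NE [P1→C gives 9>2]
(B,Q,X): not NE [P3→W gives 9>7]
(B,Q,Y): not NE [P1→D gives 9>8; P3→W gives 9>7]
(B,Q,Z): not NE [P1→D gives 9>8; P3→W gives 9>0]
(B,Q,W): NE
(C,P,X): not NE [P1→B gives 9>8; P2→Q gives 8>0; P3→Y gives 8>4]
(C,P,Y): not NE [P2→Q gives 5>1]
(C,P,Z): not NE [P2→Q gives 6>1; P3→Y gives 8>5]
(C,P,W): not NE [P2→Q gives 3>0; P3→Y gives 8>1]
(C,Q,X): not NE [P1→B gives 7>2]
(C,Q,Y): not NE [P1→D gives 9>3; P3→X gives 8>3]
(C,Q,Z): not NE [P1→D gives 9>3; P3→X gives 8>5]
(C,Q,W): not NE [P3→X gives 8>0]
(D,P,X): not NE [P1→B gives 9>7]
(D,P,Y): not NE [P1→C gives 8>1; P2→Q gives 7>3]
(D,P,Z): not NE [P1→C gives 8>3; P2→Q gives 9>3]
(D,P,W): not NE [P1→C gives 9>3; P3→Z gives 6>0]
(D,Q,X): not NE [P1→B gives 7>4; P2→P gives 9>5]
(D,Q,Y): not NE [P3→W gives 5>1]
(D,Q,Z): not NE [P3→W gives 5>0]
(D,Q,W): not NE [P1→C gives 7>3; P2→P gives 8>0]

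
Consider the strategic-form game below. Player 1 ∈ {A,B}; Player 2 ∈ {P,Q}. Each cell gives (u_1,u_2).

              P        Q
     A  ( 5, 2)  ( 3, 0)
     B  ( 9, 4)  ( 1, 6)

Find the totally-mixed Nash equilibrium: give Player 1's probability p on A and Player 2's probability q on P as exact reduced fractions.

P1 indiff ⇒ q·5+(1-q)·3 = q·9+(1-q)·1 ⇒ q(-4) = (1-q)(-2) ⇒ q = 1/3
P2 indiff ⇒ p·2+(1-p)·4 = p·0+(1-p)·6 ⇒ p(2) = (1-p)(2) ⇒ p = 1/2

(p,q) = (1/2, 1/3)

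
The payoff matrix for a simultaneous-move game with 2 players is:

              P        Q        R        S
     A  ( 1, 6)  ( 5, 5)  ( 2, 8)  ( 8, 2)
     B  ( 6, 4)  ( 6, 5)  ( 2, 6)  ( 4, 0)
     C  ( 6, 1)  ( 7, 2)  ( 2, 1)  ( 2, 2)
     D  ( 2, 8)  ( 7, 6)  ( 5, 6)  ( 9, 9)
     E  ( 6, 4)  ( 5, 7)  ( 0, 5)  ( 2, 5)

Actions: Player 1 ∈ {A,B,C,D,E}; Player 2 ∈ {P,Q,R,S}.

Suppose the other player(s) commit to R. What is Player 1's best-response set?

u_1(A vs R) = 2
u_1(B vs R) = 2
u_1(C vs R) = 2
u_1(D vs R) = 5
u_1(E vs R) = 0
max payoff 5 at {D}

argmax u_1 = {D}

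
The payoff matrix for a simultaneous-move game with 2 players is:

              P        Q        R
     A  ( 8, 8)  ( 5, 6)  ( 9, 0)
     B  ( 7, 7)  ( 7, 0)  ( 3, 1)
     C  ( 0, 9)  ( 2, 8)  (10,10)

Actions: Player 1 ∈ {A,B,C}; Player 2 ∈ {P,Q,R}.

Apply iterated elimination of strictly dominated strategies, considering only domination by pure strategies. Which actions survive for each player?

P2 drop Q (P beats it: A:8>6 B:7>0 C:9>8)
P1 drop B (A beats it: P:8>7 R:9>3)
P1→{A,C} P2→{P,R}

Remaining: P1:{A,C} P2:{P,R}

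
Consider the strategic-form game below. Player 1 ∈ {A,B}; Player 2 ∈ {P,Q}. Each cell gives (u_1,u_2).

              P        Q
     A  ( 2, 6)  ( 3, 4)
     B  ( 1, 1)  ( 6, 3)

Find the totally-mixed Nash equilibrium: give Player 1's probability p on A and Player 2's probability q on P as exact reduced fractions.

P1 indiff ⇒ q·2+(1-q)·3 = q·1+(1-q)·6 ⇒ q(1) = (1-q)(3) ⇒ q = 3/4
P2 indiff ⇒ p·6+(1-p)·1 = p·4+(1-p)·3 ⇒ p(2) = (1-p)(2) ⇒ p = 1/2

P1 mixes 1/2 on A; P2 mixes 3/4 on P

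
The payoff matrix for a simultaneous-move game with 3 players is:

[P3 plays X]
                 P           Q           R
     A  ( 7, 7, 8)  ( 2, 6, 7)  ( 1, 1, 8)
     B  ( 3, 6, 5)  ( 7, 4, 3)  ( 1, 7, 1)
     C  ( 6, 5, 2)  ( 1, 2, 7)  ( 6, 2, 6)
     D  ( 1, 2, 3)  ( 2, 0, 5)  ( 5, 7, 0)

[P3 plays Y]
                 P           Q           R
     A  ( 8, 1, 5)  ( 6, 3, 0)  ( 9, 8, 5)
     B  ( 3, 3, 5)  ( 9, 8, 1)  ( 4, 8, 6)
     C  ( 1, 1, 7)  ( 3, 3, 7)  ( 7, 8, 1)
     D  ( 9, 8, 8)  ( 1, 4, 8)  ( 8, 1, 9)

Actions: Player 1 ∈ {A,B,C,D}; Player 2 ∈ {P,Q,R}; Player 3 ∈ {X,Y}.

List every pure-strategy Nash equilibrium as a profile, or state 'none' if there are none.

(A,P,X): NE
(A,P,Y): not NE [P1→D gives 9>8; P2→R gives 8>1; P3→X gives 8>5]
(A,Q,X): not NE [P1→B gives 7>2; P2→P gives 7>6]
(A,Q,Y): not NE [P1→B gives 9>6; P2→R gives 8>3; P3→X gives 7>0]
(A,R,X): not NE [P1→C gives 6>1; P2→P gives 7>1]
(A,R,Y): not NE [P3→X gives 8>5]
(B,P,X): not NE [P1→A gives 7>3; P2→R gives 7>6]
(B,P,Y): not NE [P1→D gives 9>3; P2→R gives 8>3]
(B,Q,X): not NE [P2→R gives 7>4]
(B,Q,Y): not NE [P3→X gives 3>1]
(B,R,X): not NE [P1→C gives 6>1; P3→Y gives 6>1]
(B,R,Y): not NE [P1→A gives 9>4]
(C,P,X): not NE [P1→A gives 7>6; P3→Y gives 7>2]
(C,P,Y): not NE [P1→D gives 9>1; P2→R gives 8>1]
(C,Q,X): not NE [P1→B gives 7>1; P2→P gives 5>2]
(C,Q,Y): not NE [P1→B gives 9>3; P2→R gives 8>3]
(C,R,X): not NE [P2→P gives 5>2]
(C,R,Y): not NE [P1→A gives 9>7; P3→X gives 6>1]
(D,P,X): not NE [P1→A gives 7>1; P2→R gives 7>2; P3→Y gives 8>3]
(D,P,Y): NE
(D,Q,X): not NE [P1→B gives 7>2; P2→R gives 7>0; P3→Y gives 8>5]
(D,Q,Y): not NE [P1→B gives 9>1; P2→P gives 8>4]
(D,R,X): not NE [P1→C gives 6>5; P3→Y gives 9>0]
(D,R,Y): not NE [P1→A gives 9>8; P2→P gives 8>1]

NE set: (A,P,X), (D,P,Y)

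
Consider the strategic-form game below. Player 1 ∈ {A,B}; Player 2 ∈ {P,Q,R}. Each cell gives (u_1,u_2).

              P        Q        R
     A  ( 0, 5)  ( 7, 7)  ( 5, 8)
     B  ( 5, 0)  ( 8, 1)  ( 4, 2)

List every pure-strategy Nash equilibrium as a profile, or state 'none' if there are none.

(A,P): not NE [P1→B gives 5>0; P2→R gives 8>5]
(A,Q): not NE [P1→B gives 8>7; P2→R gives 8>7]
(A,R): NE
(B,P): not NE [P2→R gives 2>0]
(B,Q): not NE [P2→R gives 2>1]
(B,R): not NE [P1→A gives 5>4]

PSNE = {(A,R)}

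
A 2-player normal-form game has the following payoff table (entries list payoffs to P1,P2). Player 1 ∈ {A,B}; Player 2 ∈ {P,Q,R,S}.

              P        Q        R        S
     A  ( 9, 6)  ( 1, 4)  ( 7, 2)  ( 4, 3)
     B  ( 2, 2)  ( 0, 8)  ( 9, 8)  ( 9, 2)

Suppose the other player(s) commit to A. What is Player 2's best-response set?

P2 best: {P}

u_2(P vs A) = 6
u_2(Q vs A) = 4
u_2(R vs A) = 2
u_2(S vs A) = 3
max payoff 6 at {P}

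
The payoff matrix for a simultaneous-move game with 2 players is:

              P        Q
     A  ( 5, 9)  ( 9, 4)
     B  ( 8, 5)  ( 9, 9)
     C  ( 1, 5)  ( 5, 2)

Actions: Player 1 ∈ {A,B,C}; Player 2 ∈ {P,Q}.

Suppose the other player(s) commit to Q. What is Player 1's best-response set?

u_1(A vs Q) = 9
u_1(B vs Q) = 9
u_1(C vs Q) = 5
max payoff 9 at {A,B}

P1 best: {A,B}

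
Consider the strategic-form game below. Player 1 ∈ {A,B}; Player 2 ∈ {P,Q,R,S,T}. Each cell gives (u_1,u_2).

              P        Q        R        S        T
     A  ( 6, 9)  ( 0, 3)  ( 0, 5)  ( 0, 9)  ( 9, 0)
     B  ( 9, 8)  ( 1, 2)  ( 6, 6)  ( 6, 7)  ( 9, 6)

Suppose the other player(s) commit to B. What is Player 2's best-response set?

BR_2 = {P}

u_2(P vs B) = 8
u_2(Q vs B) = 2
u_2(R vs B) = 6
u_2(S vs B) = 7
u_2(T vs B) = 6
max payoff 8 at {P}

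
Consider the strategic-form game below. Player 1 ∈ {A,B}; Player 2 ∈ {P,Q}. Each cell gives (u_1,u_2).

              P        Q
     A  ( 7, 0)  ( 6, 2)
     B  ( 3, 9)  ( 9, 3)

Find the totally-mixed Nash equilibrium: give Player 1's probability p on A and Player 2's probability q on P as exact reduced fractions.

P1 indiff ⇒ q·7+(1-q)·6 = q·3+(1-q)·9 ⇒ q(4) = (1-q)(3) ⇒ q = 3/7
P2 indiff ⇒ p·0+(1-p)·9 = p·2+(1-p)·3 ⇒ p(-2) = (1-p)(-6) ⇒ p = 3/4

P1 mixes 3/4 on A; P2 mixes 3/7 on P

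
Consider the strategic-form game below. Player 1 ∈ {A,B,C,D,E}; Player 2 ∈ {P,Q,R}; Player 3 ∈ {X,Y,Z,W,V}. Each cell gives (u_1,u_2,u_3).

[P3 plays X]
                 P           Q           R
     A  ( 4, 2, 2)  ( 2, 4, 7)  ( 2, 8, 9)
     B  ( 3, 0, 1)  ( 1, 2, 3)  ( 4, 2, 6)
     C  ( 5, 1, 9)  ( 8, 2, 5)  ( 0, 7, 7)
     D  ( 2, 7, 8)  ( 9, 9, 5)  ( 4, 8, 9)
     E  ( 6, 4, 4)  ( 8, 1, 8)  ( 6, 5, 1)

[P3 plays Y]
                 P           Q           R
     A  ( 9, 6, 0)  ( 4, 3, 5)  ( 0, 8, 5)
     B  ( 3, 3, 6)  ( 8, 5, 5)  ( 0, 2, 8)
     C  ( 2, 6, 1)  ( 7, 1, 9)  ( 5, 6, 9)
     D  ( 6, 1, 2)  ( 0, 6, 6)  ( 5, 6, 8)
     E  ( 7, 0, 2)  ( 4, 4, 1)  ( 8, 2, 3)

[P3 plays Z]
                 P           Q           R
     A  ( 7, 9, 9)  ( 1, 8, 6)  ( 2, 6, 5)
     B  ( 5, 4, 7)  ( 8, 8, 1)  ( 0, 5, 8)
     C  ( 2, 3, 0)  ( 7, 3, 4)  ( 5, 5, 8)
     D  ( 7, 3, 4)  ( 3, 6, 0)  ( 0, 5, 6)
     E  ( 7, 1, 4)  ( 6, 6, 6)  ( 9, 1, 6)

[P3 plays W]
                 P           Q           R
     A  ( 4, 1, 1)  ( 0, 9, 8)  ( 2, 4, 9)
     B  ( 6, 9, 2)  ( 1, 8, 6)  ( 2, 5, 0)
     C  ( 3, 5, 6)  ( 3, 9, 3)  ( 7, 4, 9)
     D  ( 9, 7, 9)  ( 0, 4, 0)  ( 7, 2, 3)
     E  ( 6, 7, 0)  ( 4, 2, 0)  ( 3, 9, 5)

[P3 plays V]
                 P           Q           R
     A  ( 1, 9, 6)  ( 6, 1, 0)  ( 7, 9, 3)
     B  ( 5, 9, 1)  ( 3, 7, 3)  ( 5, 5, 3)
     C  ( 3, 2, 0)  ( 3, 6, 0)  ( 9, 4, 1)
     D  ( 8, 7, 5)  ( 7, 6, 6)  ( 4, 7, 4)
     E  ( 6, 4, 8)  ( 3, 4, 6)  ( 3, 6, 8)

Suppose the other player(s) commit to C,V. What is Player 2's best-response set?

BR_2 = {Q}

u_2(P vs C,V) = 2
u_2(Q vs C,V) = 6
u_2(R vs C,V) = 4
max payoff 6 at {Q}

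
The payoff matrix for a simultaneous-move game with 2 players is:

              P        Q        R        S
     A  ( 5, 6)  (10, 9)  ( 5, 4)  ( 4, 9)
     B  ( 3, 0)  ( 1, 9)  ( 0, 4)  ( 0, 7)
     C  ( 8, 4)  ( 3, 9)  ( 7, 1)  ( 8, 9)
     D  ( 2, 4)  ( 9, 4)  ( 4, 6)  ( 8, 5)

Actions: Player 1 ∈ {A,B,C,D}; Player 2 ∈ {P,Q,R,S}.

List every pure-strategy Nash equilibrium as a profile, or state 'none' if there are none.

(A,P): not NE [P1→C gives 8>5; P2→S gives 9>6]
(A,Q): NE
(A,R): not NE [P1→C gives 7>5; P2→S gives 9>4]
(A,S): not NE [P1→D gives 8>4]
(B,P): not NE [P1→C gives 8>3; P2→Q gives 9>0]
(B,Q): not NE [P1→A gives 10>1]
(B,R): not NE [P1→C gives 7>0; P2→Q gives 9>4]
(B,S): not NE [P1→D gives 8>0; P2→Q gives 9>7]
(C,P): not NE [P2→S gives 9>4]
(C,Q): not NE [P1→A gives 10>3]
(C,R): not NE [P2→S gives 9>1]
(C,S): NE
(D,P): not NE [P1→C gives 8>2; P2→R gives 6>4]
(D,Q): not NE [P1→A gives 10>9; P2→R gives 6>4]
(D,R): not NE [P1→C gives 7>4]
(D,S): not NE [P2→R gives 6>5]

PSNE = {(A,Q), (C,S)}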